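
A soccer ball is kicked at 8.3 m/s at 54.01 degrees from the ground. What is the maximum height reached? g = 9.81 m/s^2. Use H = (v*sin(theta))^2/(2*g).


H = (v*sin(theta))^2 / (2*g)
vy = v*sin(theta) = 8.3 * sin(54.01 deg) = 6.7157 m/s
H = vy^2 / (2*g) = 45.1005 / (2*9.81)
H = 45.1005 / 19.62 = 2.2987 m

2.2987 m


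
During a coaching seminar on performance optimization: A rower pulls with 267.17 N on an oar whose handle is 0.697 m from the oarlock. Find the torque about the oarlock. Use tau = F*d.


tau = F * d
tau = 267.17 * 0.697
tau = 186.2175 N*m

186.2175 N*m


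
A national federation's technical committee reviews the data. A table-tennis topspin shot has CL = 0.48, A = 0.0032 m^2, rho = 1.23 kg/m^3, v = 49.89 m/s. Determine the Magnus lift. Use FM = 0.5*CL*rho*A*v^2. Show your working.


FM = 0.5 * CL * rho * A * v^2
FM = 0.5 * 0.48 * 1.23 * 0.0032 * 49.89^2
v^2 = 2489.0121
FM = 0.5 * 0.48 * 1.23 * 0.0032 * 2489.0121 = 2.3512 N

2.3512 N


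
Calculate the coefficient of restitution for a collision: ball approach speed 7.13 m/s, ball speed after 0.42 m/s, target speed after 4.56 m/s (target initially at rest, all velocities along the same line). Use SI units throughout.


e = (v2_after - v1_after) / (v1_before - v2_before)
Numerator = 4.56 - 0.42 = 4.14
Denominator = 7.13 - 0 = 7.13
e = 4.14 / 7.13 = 0.5806

0.5806


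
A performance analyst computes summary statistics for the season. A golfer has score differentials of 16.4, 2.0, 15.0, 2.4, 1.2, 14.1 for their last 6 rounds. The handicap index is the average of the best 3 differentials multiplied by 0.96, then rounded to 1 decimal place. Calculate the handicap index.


All differentials: 16.4, 2.0, 15.0, 2.4, 1.2, 14.1
Sorted: 1.2, 2.0, 2.4, 14.1, 15.0, 16.4
Best 3: 1.2, 2.0, 2.4
Average of best = 5.6 / 3 = 1.8667
Raw index = 1.8667 * 0.96 = 1.792
Handicap index = round(1.792, 1) = 1.8

1.8


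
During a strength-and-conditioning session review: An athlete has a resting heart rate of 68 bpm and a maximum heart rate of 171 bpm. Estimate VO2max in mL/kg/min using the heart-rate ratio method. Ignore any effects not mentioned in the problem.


VO2max = 15.3 * HRmax / HRrest
VO2max = 15.3 * 171 / 68
VO2max = 2616.3 / 68 = 38.475 mL/kg/min

38.475 mL/kg/min


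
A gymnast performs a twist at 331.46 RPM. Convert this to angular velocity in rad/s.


omega = RPM * 2 * pi / 60
omega = 331.46 * 2 * 3.14159 / 60
omega = 2082.6246 / 60 = 34.7104 rad/s

34.7104 rad/s


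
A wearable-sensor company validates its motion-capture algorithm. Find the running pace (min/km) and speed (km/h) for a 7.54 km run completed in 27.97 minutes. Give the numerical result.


Pace = time / distance = 27.97 min / 7.54 km = 3.7095 min/km
Speed = distance / time_in_hours = 7.54 / 0.4662 hr
Speed = 16.1745 km/h

3.7095 min/km, 16.1745 km/h


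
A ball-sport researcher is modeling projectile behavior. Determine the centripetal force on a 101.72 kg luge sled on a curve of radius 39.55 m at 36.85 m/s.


Fc = m * v^2 / r
v^2 = 36.85^2 = 1357.9225
Fc = 101.72 * 1357.9225 / 39.55
Fc = 138127.8767 / 39.55 = 3492.4874 N

3492.4874 N


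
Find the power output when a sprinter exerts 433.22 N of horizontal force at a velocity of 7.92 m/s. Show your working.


P = F * v
P = 433.22 * 7.92
P = 3431.1024 W

3431.1024 W


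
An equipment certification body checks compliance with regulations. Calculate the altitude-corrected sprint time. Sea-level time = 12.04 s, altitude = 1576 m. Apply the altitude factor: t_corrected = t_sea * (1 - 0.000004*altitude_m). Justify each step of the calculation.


Correction factor = 1 - 0.000004 * 1576 = 0.993696
t_corrected = t_sea * factor = 12.04 * 0.993696
t_corrected = 11.9641 s

11.9641 s


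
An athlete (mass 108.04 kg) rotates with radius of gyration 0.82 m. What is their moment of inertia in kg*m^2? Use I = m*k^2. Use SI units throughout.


I = m * k^2
I = 108.04 * 0.82^2
I = 108.04 * 0.6724 = 72.6461 kg*m^2

72.6461 kg*m^2


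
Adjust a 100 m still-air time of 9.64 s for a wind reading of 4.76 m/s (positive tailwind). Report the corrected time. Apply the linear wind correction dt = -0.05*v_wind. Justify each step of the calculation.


dt = -0.05 * v_wind = -0.05 * 4.76 = -0.238 s
t_corrected = t_still + dt = 9.64 + (-0.238)
t_corrected = 9.402 s

9.402 s


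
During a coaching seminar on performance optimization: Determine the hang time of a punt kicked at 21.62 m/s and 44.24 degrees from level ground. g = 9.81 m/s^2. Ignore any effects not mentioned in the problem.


T = 2*v*sin(theta)/g
sin(theta) = sin(44.24 deg) = 0.6977
T = 2*21.62*0.6977 / 9.81
T = 30.1671 / 9.81 = 3.0751 s

3.0751 s


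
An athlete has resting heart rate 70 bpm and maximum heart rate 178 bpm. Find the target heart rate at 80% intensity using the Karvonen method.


Target = HRrest + pct*(HRmax - HRrest)
Heart rate reserve = HRmax - HRrest = 178 - 70 = 108 bpm
Fraction = 80% = 0.8
Target = 70 + 0.8 * 108
Target = 70 + 86.4 = 156.4 bpm

156.4 bpm


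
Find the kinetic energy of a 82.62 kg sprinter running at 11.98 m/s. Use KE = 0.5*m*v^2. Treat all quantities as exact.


KE = 0.5 * m * v^2
KE = 0.5 * 82.62 * 11.98^2
KE = 0.5 * 82.62 * 143.5204 = 5928.8277 J

5928.8277 J


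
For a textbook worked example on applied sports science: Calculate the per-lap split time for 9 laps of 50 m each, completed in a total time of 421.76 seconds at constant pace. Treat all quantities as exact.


Split time = total_time / n_laps = 421.76 / 9
Split time = 46.8622 s per lap

46.8622 s


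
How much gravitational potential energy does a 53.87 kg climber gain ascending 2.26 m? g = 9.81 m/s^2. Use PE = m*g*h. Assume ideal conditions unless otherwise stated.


PE = m * g * h
PE = 53.87 * 9.81 * 2.26
PE = 528.4647 * 2.26 = 1194.3302 J

1194.3302 J


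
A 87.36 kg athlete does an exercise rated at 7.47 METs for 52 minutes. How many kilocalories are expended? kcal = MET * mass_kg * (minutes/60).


kcal = MET * mass * time_hr
Convert time: 52 min = 0.8667 hr
kcal = 7.47 * 87.36 * 0.8667
kcal = 565.5686 kcal

565.5686 kcal


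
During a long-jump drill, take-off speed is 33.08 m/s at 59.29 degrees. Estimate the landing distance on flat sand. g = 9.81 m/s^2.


R = v^2 * sin(2*theta) / g
Convert angle to radians: theta = 59.29 deg = 1.0348 rad
sin(2*theta) = sin(2.0696) = 0.8782
R = 33.08^2 * 0.8782 / 9.81
R = 1094.2864 * 0.8782 / 9.81 = 97.9559 m

97.9559 m


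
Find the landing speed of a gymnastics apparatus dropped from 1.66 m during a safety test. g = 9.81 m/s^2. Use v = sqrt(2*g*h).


v = sqrt(2 * g * h)
v = sqrt(2 * 9.81 * 1.66)
v = sqrt(32.5692) = 5.7069 m/s

5.7069 m/s


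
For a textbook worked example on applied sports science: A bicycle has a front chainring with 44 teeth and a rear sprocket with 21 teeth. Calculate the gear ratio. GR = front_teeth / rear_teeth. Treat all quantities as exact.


GR = front_teeth / rear_teeth
GR = 44 / 21
GR = 2.0952

2.0952


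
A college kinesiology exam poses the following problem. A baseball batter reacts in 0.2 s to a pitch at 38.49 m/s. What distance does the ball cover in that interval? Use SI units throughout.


d = v * t
d = 38.49 * 0.2
d = 7.698 m

7.698 m


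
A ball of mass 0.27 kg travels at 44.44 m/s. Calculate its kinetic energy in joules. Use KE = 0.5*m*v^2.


KE = 0.5 * m * v^2
KE = 0.5 * 0.27 * 44.44^2
KE = 0.5 * 0.27 * 1974.9136 = 266.6133 J

266.6133 J


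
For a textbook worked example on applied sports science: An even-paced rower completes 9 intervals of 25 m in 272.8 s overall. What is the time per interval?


Split time = total_time / n_laps = 272.8 / 9
Split time = 30.3111 s per lap

30.3111 s


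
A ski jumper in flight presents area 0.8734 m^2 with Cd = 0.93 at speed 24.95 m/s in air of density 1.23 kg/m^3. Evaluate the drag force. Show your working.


Fd = 0.5 * Cd * rho * A * v^2
Fd = 0.5 * 0.93 * 1.23 * 0.8734 * 24.95^2
v^2 = 622.5025
Fd = 0.5 * 0.93 * 1.23 * 0.8734 * 622.5025 = 310.9656 N

310.9656 N


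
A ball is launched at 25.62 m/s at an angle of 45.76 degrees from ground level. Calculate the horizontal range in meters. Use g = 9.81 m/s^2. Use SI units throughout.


R = v^2 * sin(2*theta) / g
Convert angle to radians: theta = 45.76 deg = 0.7987 rad
sin(2*theta) = sin(1.5973) = 0.9996
R = 25.62^2 * 0.9996 / 9.81
R = 656.3844 * 0.9996 / 9.81 = 66.8862 m

66.8862 m


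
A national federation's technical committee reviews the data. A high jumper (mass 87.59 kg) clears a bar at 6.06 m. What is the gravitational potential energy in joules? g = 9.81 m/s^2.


PE = m * g * h
PE = 87.59 * 9.81 * 6.06
PE = 859.2579 * 6.06 = 5207.1029 J

5207.1029 J


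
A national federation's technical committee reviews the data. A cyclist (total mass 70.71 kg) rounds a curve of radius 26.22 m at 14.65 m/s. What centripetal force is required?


Fc = m * v^2 / r
v^2 = 14.65^2 = 214.6225
Fc = 70.71 * 214.6225 / 26.22
Fc = 15175.957 / 26.22 = 578.7932 N

578.7932 N


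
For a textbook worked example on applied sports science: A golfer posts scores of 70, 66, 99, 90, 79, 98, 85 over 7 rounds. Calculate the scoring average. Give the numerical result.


Average = sum / n
Sum = 587
Average = 587 / 7 = 83.8571

83.8571


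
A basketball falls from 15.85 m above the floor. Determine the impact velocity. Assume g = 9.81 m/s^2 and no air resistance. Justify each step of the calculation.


v = sqrt(2 * g * h)
v = sqrt(2 * 9.81 * 15.85)
v = sqrt(310.977) = 17.6345 m/s

17.6345 m/s


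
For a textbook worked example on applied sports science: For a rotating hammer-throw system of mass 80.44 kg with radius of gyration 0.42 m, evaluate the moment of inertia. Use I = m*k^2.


I = m * k^2
I = 80.44 * 0.42^2
I = 80.44 * 0.1764 = 14.1896 kg*m^2

14.1896 kg*m^2


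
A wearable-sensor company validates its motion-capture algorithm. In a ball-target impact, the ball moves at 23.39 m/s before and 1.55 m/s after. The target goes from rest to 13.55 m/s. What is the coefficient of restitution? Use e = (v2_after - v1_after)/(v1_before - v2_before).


e = (v2_after - v1_after) / (v1_before - v2_before)
Numerator = 13.55 - 1.55 = 12
Denominator = 23.39 - 0 = 23.39
e = 12 / 23.39 = 0.513

0.513


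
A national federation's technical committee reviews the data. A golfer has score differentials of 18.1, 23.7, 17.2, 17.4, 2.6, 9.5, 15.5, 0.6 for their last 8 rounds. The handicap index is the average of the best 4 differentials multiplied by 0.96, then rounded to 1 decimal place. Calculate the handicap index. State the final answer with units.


All differentials: 18.1, 23.7, 17.2, 17.4, 2.6, 9.5, 15.5, 0.6
Sorted: 0.6, 2.6, 9.5, 15.5, 17.2, 17.4, 18.1, 23.7
Best 4: 0.6, 2.6, 9.5, 15.5
Average of best = 28.2 / 4 = 7.05
Raw index = 7.05 * 0.96 = 6.768
Handicap index = round(6.768, 1) = 6.8

6.8


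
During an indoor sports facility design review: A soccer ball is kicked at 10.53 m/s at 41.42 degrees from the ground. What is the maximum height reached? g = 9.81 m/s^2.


H = (v*sin(theta))^2 / (2*g)
vy = v*sin(theta) = 10.53 * sin(41.42 deg) = 6.9664 m/s
H = vy^2 / (2*g) = 48.5303 / (2*9.81)
H = 48.5303 / 19.62 = 2.4735 m

2.4735 m


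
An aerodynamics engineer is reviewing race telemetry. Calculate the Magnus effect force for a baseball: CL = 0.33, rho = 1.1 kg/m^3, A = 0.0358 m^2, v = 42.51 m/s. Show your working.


FM = 0.5 * CL * rho * A * v^2
FM = 0.5 * 0.33 * 1.1 * 0.0358 * 42.51^2
v^2 = 1807.1001
FM = 0.5 * 0.33 * 1.1 * 0.0358 * 1807.1001 = 11.742 N

11.742 N


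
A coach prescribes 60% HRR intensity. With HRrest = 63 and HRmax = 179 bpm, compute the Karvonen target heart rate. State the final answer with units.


Target = HRrest + pct*(HRmax - HRrest)
Heart rate reserve = HRmax - HRrest = 179 - 63 = 116 bpm
Fraction = 60% = 0.6
Target = 63 + 0.6 * 116
Target = 63 + 69.6 = 132.6 bpm

132.6 bpm


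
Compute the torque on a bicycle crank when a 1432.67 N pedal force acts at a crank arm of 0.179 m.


tau = F * d
tau = 1432.67 * 0.179
tau = 256.4479 N*m

256.4479 N*m


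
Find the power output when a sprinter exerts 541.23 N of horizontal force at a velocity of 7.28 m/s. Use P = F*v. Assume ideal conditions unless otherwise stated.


P = F * v
P = 541.23 * 7.28
P = 3940.1544 W

3940.1544 W


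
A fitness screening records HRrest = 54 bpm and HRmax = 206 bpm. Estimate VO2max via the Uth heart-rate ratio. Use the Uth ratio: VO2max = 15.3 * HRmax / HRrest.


VO2max = 15.3 * HRmax / HRrest
VO2max = 15.3 * 206 / 54
VO2max = 3151.8 / 54 = 58.3667 mL/kg/min

58.3667 mL/kg/min


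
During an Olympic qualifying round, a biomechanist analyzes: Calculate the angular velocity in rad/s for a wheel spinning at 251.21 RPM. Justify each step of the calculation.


omega = RPM * 2 * pi / 60
omega = 251.21 * 2 * 3.14159 / 60
omega = 1578.399 / 60 = 26.3066 rad/s

26.3066 rad/s


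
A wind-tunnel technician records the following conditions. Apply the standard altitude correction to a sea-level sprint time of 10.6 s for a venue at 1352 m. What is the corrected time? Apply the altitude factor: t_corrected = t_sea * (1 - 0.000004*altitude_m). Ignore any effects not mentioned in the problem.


Correction factor = 1 - 0.000004 * 1352 = 0.994592
t_corrected = t_sea * factor = 10.6 * 0.994592
t_corrected = 10.5427 s

10.5427 s


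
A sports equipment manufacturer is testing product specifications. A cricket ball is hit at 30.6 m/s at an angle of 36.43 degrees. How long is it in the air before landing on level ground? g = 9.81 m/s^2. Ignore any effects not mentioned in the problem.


T = 2*v*sin(theta)/g
sin(theta) = sin(36.43 deg) = 0.5938
T = 2*30.6*0.5938 / 9.81
T = 36.343 / 9.81 = 3.7047 s

3.7047 s


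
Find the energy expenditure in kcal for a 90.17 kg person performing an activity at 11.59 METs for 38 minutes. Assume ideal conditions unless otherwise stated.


kcal = MET * mass * time_hr
Convert time: 38 min = 0.6333 hr
kcal = 11.59 * 90.17 * 0.6333
kcal = 661.8779 kcal

661.8779 kcal


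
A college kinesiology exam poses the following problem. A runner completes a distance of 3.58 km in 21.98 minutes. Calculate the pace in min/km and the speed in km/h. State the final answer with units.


Pace = time / distance = 21.98 min / 3.58 km = 6.1397 min/km
Speed = distance / time_in_hours = 3.58 / 0.3663 hr
Speed = 9.7725 km/h

6.1397 min/km, 9.7725 km/h


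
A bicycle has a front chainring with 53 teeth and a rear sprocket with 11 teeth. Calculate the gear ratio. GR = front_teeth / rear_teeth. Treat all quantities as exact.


GR = front_teeth / rear_teeth
GR = 53 / 11
GR = 4.8182

4.8182


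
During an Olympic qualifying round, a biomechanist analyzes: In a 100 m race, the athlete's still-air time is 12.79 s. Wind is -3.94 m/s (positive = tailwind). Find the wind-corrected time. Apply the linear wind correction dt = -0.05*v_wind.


dt = -0.05 * v_wind = -0.05 * -3.94 = 0.197 s
t_corrected = t_still + dt = 12.79 + (0.197)
t_corrected = 12.987 s

12.987 s


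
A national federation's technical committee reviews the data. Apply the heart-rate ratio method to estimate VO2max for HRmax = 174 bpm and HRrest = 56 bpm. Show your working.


VO2max = 15.3 * HRmax / HRrest
VO2max = 15.3 * 174 / 56
VO2max = 2662.2 / 56 = 47.5393 mL/kg/min

47.5393 mL/kg/min


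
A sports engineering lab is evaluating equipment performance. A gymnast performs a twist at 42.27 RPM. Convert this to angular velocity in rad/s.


omega = RPM * 2 * pi / 60
omega = 42.27 * 2 * 3.14159 / 60
omega = 265.5902 / 60 = 4.4265 rad/s

4.4265 rad/s


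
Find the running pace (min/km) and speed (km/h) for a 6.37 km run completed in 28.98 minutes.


Pace = time / distance = 28.98 min / 6.37 km = 4.5495 min/km
Speed = distance / time_in_hours = 6.37 / 0.483 hr
Speed = 13.1884 km/h

4.5495 min/km, 13.1884 km/h


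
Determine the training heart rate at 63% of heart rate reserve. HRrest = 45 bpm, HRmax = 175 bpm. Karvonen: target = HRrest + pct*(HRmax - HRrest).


Target = HRrest + pct*(HRmax - HRrest)
Heart rate reserve = HRmax - HRrest = 175 - 45 = 130 bpm
Fraction = 63% = 0.63
Target = 45 + 0.63 * 130
Target = 45 + 81.9 = 126.9 bpm

126.9 bpm


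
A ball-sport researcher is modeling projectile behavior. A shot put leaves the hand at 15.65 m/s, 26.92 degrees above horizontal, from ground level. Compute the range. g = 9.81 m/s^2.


R = v^2 * sin(2*theta) / g
Convert angle to radians: theta = 26.92 deg = 0.4698 rad
sin(2*theta) = sin(0.9397) = 0.8074
R = 15.65^2 * 0.8074 / 9.81
R = 244.9225 * 0.8074 / 9.81 = 20.1574 m

20.1574 m


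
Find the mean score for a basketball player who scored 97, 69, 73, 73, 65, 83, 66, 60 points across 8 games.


Average = sum / n
Sum = 586
Average = 586 / 8 = 73.25

73.25


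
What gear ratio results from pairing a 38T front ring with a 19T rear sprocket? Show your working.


GR = front_teeth / rear_teeth
GR = 38 / 19
GR = 2

2


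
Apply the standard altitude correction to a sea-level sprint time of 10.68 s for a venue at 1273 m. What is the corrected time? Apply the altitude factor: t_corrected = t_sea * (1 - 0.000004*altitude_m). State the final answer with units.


Correction factor = 1 - 0.000004 * 1273 = 0.994908
t_corrected = t_sea * factor = 10.68 * 0.994908
t_corrected = 10.6256 s

10.6256 s


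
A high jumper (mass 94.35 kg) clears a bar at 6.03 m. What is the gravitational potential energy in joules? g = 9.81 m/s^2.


PE = m * g * h
PE = 94.35 * 9.81 * 6.03
PE = 925.5735 * 6.03 = 5581.2082 J

5581.2082 J


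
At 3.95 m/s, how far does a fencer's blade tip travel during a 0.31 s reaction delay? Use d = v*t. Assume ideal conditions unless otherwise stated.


d = v * t
d = 3.95 * 0.31
d = 1.2245 m

1.2245 m


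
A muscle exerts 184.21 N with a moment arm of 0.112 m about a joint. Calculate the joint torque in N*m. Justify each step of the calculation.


tau = F * d
tau = 184.21 * 0.112
tau = 20.6315 N*m

20.6315 N*m


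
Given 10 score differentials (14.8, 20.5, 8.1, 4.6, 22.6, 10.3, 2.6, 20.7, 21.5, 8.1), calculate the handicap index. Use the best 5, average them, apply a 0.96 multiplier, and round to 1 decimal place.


All differentials: 14.8, 20.5, 8.1, 4.6, 22.6, 10.3, 2.6, 20.7, 21.5, 8.1
Sorted: 2.6, 4.6, 8.1, 8.1, 10.3, 14.8, 20.5, 20.7, 21.5, 22.6
Best 5: 2.6, 4.6, 8.1, 8.1, 10.3
Average of best = 33.7 / 5 = 6.74
Raw index = 6.74 * 0.96 = 6.4704
Handicap index = round(6.4704, 1) = 6.5

6.5


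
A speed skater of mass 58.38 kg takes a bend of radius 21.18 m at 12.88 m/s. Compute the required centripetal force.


Fc = m * v^2 / r
v^2 = 12.88^2 = 165.8944
Fc = 58.38 * 165.8944 / 21.18
Fc = 9684.9151 / 21.18 = 457.267 N

457.267 N


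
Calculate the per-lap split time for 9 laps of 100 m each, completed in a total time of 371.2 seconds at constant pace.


Split time = total_time / n_laps = 371.2 / 9
Split time = 41.2444 s per lap

41.2444 s


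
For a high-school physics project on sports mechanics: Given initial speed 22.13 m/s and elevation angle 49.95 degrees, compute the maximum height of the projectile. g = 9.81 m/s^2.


H = (v*sin(theta))^2 / (2*g)
vy = v*sin(theta) = 22.13 * sin(49.95 deg) = 16.9401 m/s
H = vy^2 / (2*g) = 286.9685 / (2*9.81)
H = 286.9685 / 19.62 = 14.6263 m

14.6263 m


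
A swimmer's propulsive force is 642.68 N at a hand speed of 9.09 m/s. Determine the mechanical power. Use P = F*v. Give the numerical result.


P = F * v
P = 642.68 * 9.09
P = 5841.9612 W

5841.9612 W


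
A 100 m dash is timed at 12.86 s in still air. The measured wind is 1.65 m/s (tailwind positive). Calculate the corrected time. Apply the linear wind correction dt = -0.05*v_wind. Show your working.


dt = -0.05 * v_wind = -0.05 * 1.65 = -0.0825 s
t_corrected = t_still + dt = 12.86 + (-0.0825)
t_corrected = 12.7775 s

12.7775 s


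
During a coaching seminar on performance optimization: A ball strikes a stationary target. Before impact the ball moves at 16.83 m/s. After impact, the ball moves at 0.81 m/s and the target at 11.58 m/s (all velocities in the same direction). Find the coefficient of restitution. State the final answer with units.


e = (v2_after - v1_after) / (v1_before - v2_before)
Numerator = 11.58 - 0.81 = 10.77
Denominator = 16.83 - 0 = 16.83
e = 10.77 / 16.83 = 0.6399

0.6399


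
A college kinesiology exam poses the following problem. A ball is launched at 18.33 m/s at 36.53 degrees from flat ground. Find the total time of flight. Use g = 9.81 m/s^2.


T = 2*v*sin(theta)/g
sin(theta) = sin(36.53 deg) = 0.5952
T = 2*18.33*0.5952 / 9.81
T = 21.8216 / 9.81 = 2.2244 s

2.2244 s


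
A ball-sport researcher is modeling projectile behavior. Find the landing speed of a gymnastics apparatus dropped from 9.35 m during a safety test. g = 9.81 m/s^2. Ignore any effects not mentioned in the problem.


v = sqrt(2 * g * h)
v = sqrt(2 * 9.81 * 9.35)
v = sqrt(183.447) = 13.5443 m/s

13.5443 m/s


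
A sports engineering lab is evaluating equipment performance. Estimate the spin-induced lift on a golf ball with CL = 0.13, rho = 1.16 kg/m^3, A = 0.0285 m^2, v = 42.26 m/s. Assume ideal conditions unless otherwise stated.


FM = 0.5 * CL * rho * A * v^2
FM = 0.5 * 0.13 * 1.16 * 0.0285 * 42.26^2
v^2 = 1785.9076
FM = 0.5 * 0.13 * 1.16 * 0.0285 * 1785.9076 = 3.8377 N

3.8377 N


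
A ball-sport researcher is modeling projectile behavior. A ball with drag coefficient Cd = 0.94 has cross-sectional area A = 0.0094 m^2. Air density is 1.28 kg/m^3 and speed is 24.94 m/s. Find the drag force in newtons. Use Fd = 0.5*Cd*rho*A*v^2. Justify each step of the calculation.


Fd = 0.5 * Cd * rho * A * v^2
Fd = 0.5 * 0.94 * 1.28 * 0.0094 * 24.94^2
v^2 = 622.0036
Fd = 0.5 * 0.94 * 1.28 * 0.0094 * 622.0036 = 3.5175 N

3.5175 N


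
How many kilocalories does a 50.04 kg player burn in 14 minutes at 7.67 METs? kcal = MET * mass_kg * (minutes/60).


kcal = MET * mass * time_hr
Convert time: 14 min = 0.2333 hr
kcal = 7.67 * 50.04 * 0.2333
kcal = 89.5549 kcal

89.5549 kcal


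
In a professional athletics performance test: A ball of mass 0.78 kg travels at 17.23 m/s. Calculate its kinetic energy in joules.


KE = 0.5 * m * v^2
KE = 0.5 * 0.78 * 17.23^2
KE = 0.5 * 0.78 * 296.8729 = 115.7804 J

115.7804 J


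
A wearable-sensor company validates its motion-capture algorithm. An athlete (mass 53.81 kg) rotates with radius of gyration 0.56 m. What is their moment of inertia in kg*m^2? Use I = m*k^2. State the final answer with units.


I = m * k^2
I = 53.81 * 0.56^2
I = 53.81 * 0.3136 = 16.8748 kg*m^2

16.8748 kg*m^2


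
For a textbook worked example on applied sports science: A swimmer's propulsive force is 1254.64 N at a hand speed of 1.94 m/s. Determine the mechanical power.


P = F * v
P = 1254.64 * 1.94
P = 2434.0016 W

2434.0016 W


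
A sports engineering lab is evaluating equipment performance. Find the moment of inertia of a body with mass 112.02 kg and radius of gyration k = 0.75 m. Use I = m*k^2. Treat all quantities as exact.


I = m * k^2
I = 112.02 * 0.75^2
I = 112.02 * 0.5625 = 63.0112 kg*m^2

63.0112 kg*m^2


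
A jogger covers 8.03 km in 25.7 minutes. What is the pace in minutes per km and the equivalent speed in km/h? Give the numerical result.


Pace = time / distance = 25.7 min / 8.03 km = 3.2005 min/km
Speed = distance / time_in_hours = 8.03 / 0.4283 hr
Speed = 18.7471 km/h

3.2005 min/km, 18.7471 km/h


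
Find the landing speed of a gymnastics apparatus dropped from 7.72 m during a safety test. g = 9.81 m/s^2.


v = sqrt(2 * g * h)
v = sqrt(2 * 9.81 * 7.72)
v = sqrt(151.4664) = 12.3072 m/s

12.3072 m/s


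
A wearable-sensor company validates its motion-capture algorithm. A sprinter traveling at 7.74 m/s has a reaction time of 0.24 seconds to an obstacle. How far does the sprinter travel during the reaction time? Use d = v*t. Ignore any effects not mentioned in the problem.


d = v * t
d = 7.74 * 0.24
d = 1.8576 m

1.8576 m


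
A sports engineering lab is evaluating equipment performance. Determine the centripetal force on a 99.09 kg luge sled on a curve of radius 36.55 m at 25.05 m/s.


Fc = m * v^2 / r
v^2 = 25.05^2 = 627.5025
Fc = 99.09 * 627.5025 / 36.55
Fc = 62179.2227 / 36.55 = 1701.2099 N

1701.2099 N


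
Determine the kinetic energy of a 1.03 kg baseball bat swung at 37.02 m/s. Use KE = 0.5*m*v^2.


KE = 0.5 * m * v^2
KE = 0.5 * 1.03 * 37.02^2
KE = 0.5 * 1.03 * 1370.4804 = 705.7974 J

705.7974 J


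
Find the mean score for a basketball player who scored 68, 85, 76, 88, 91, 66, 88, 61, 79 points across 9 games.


Average = sum / n
Sum = 702
Average = 702 / 9 = 78

78


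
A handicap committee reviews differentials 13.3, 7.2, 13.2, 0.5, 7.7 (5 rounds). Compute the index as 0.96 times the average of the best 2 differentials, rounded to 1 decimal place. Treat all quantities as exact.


All differentials: 13.3, 7.2, 13.2, 0.5, 7.7
Sorted: 0.5, 7.2, 7.7, 13.2, 13.3
Best 2: 0.5, 7.2
Average of best = 7.7 / 2 = 3.85
Raw index = 3.85 * 0.96 = 3.696
Handicap index = round(3.696, 1) = 3.7

3.7


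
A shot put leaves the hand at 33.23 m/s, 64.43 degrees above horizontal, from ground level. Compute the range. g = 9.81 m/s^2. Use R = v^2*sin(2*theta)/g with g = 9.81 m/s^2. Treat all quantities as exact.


R = v^2 * sin(2*theta) / g
Convert angle to radians: theta = 64.43 deg = 1.1245 rad
sin(2*theta) = sin(2.249) = 0.7787
R = 33.23^2 * 0.7787 / 9.81
R = 1104.2329 * 0.7787 / 9.81 = 87.6499 m

87.6499 m


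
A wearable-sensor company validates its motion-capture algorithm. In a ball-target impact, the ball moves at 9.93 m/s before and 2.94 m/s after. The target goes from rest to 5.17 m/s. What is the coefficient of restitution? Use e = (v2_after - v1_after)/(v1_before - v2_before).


e = (v2_after - v1_after) / (v1_before - v2_before)
Numerator = 5.17 - 2.94 = 2.23
Denominator = 9.93 - 0 = 9.93
e = 2.23 / 9.93 = 0.2246

0.2246


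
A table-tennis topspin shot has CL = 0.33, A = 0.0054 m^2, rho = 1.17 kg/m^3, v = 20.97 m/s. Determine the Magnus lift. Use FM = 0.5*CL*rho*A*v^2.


FM = 0.5 * CL * rho * A * v^2
FM = 0.5 * 0.33 * 1.17 * 0.0054 * 20.97^2
v^2 = 439.7409
FM = 0.5 * 0.33 * 1.17 * 0.0054 * 439.7409 = 0.4584 N

0.4584 N


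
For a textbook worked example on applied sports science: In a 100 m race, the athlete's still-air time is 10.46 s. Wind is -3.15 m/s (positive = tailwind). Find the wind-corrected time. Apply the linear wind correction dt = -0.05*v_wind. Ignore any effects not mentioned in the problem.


dt = -0.05 * v_wind = -0.05 * -3.15 = 0.1575 s
t_corrected = t_still + dt = 10.46 + (0.1575)
t_corrected = 10.6175 s

10.6175 s


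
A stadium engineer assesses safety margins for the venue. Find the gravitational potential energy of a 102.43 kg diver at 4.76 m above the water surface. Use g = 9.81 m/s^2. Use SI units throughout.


PE = m * g * h
PE = 102.43 * 9.81 * 4.76
PE = 1004.8383 * 4.76 = 4783.0303 J

4783.0303 J


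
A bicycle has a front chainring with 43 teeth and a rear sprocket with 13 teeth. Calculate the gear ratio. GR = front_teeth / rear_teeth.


GR = front_teeth / rear_teeth
GR = 43 / 13
GR = 3.3077

3.3077


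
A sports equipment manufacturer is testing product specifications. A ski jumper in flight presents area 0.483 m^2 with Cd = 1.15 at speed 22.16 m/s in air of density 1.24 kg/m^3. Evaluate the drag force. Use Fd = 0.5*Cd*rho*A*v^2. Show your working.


Fd = 0.5 * Cd * rho * A * v^2
Fd = 0.5 * 1.15 * 1.24 * 0.483 * 22.16^2
v^2 = 491.0656
Fd = 0.5 * 1.15 * 1.24 * 0.483 * 491.0656 = 169.1127 N

169.1127 N


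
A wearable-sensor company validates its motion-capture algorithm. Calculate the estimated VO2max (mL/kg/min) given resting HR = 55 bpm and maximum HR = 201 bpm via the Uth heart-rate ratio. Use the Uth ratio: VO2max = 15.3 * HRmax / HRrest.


VO2max = 15.3 * HRmax / HRrest
VO2max = 15.3 * 201 / 55
VO2max = 3075.3 / 55 = 55.9145 mL/kg/min

55.9145 mL/kg/min


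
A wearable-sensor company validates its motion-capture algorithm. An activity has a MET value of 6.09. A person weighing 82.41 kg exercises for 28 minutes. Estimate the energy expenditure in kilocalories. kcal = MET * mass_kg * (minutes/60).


kcal = MET * mass * time_hr
Convert time: 28 min = 0.4667 hr
kcal = 6.09 * 82.41 * 0.4667
kcal = 234.2092 kcal

234.2092 kcal


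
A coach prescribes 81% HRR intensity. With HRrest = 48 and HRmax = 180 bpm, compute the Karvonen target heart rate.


Target = HRrest + pct*(HRmax - HRrest)
Heart rate reserve = HRmax - HRrest = 180 - 48 = 132 bpm
Fraction = 81% = 0.81
Target = 48 + 0.81 * 132
Target = 48 + 106.92 = 154.92 bpm

154.92 bpm


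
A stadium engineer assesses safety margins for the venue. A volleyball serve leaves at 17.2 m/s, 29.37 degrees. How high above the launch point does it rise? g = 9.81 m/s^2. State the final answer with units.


H = (v*sin(theta))^2 / (2*g)
vy = v*sin(theta) = 17.2 * sin(29.37 deg) = 8.4357 m/s
H = vy^2 / (2*g) = 71.161 / (2*9.81)
H = 71.161 / 19.62 = 3.627 m

3.627 m


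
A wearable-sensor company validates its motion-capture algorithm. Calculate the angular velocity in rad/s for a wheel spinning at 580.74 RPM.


omega = RPM * 2 * pi / 60
omega = 580.74 * 2 * 3.14159 / 60
omega = 3648.897 / 60 = 60.815 rad/s

60.815 rad/s


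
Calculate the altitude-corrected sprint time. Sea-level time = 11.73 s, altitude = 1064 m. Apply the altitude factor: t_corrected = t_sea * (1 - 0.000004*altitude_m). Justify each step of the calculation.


Correction factor = 1 - 0.000004 * 1064 = 0.995744
t_corrected = t_sea * factor = 11.73 * 0.995744
t_corrected = 11.6801 s

11.6801 s


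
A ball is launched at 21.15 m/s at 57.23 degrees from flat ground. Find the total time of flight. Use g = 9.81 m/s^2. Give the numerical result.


T = 2*v*sin(theta)/g
sin(theta) = sin(57.23 deg) = 0.8409
T = 2*21.15*0.8409 / 9.81
T = 35.568 / 9.81 = 3.6257 s

3.6257 s


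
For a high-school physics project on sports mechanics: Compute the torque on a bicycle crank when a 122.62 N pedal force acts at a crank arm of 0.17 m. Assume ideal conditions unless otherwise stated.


tau = F * d
tau = 122.62 * 0.17
tau = 20.8454 N*m

20.8454 N*m


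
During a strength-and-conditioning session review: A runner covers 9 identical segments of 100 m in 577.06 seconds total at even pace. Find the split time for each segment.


Split time = total_time / n_laps = 577.06 / 9
Split time = 64.1178 s per lap

64.1178 s


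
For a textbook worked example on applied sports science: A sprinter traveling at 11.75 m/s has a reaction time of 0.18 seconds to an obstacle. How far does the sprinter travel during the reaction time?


d = v * t
d = 11.75 * 0.18
d = 2.115 m

2.115 m


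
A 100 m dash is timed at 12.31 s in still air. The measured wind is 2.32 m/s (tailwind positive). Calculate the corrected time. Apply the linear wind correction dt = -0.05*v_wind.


dt = -0.05 * v_wind = -0.05 * 2.32 = -0.116 s
t_corrected = t_still + dt = 12.31 + (-0.116)
t_corrected = 12.194 s

12.194 s


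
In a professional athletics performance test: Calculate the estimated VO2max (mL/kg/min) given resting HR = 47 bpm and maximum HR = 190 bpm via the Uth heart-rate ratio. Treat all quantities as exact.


VO2max = 15.3 * HRmax / HRrest
VO2max = 15.3 * 190 / 47
VO2max = 2907 / 47 = 61.8511 mL/kg/min

61.8511 mL/kg/min


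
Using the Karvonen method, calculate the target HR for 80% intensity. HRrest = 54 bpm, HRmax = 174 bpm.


Target = HRrest + pct*(HRmax - HRrest)
Heart rate reserve = HRmax - HRrest = 174 - 54 = 120 bpm
Fraction = 80% = 0.8
Target = 54 + 0.8 * 120
Target = 54 + 96 = 150 bpm

150 bpm


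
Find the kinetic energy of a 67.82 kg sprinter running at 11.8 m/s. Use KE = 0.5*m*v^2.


KE = 0.5 * m * v^2
KE = 0.5 * 67.82 * 11.8^2
KE = 0.5 * 67.82 * 139.24 = 4721.6284 J

4721.6284 J


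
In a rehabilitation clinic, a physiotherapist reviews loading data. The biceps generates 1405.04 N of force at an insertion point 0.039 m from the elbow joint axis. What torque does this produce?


tau = F * d
tau = 1405.04 * 0.039
tau = 54.7966 N*m

54.7966 N*m


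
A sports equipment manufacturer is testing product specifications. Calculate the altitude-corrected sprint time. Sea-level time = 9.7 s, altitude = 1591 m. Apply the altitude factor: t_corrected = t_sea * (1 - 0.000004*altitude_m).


Correction factor = 1 - 0.000004 * 1591 = 0.993636
t_corrected = t_sea * factor = 9.7 * 0.993636
t_corrected = 9.6383 s

9.6383 s


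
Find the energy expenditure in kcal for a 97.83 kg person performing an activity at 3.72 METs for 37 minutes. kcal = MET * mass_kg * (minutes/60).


kcal = MET * mass * time_hr
Convert time: 37 min = 0.6167 hr
kcal = 3.72 * 97.83 * 0.6167
kcal = 224.422 kcal

224.422 kcal


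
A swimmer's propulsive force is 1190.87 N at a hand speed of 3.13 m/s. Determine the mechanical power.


P = F * v
P = 1190.87 * 3.13
P = 3727.4231 W

3727.4231 W


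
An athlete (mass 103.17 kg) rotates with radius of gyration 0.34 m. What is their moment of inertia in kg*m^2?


I = m * k^2
I = 103.17 * 0.34^2
I = 103.17 * 0.1156 = 11.9265 kg*m^2

11.9265 kg*m^2


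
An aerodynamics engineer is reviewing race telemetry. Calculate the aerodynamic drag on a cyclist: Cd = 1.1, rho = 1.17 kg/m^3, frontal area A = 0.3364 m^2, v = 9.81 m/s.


Fd = 0.5 * Cd * rho * A * v^2
Fd = 0.5 * 1.1 * 1.17 * 0.3364 * 9.81^2
v^2 = 96.2361
Fd = 0.5 * 1.1 * 1.17 * 0.3364 * 96.2361 = 20.8326 N

20.8326 N


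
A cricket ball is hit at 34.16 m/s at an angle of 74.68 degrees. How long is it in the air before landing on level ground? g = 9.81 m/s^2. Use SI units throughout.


T = 2*v*sin(theta)/g
sin(theta) = sin(74.68 deg) = 0.9645
T = 2*34.16*0.9645 / 9.81
T = 65.8923 / 9.81 = 6.7168 s

6.7168 s


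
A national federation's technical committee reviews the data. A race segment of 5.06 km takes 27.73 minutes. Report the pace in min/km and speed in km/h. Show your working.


Pace = time / distance = 27.73 min / 5.06 km = 5.4802 min/km
Speed = distance / time_in_hours = 5.06 / 0.4622 hr
Speed = 10.9484 km/h

5.4802 min/km, 10.9484 km/h


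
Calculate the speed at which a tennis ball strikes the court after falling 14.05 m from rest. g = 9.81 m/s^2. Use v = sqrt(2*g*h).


v = sqrt(2 * g * h)
v = sqrt(2 * 9.81 * 14.05)
v = sqrt(275.661) = 16.603 m/s

16.603 m/s


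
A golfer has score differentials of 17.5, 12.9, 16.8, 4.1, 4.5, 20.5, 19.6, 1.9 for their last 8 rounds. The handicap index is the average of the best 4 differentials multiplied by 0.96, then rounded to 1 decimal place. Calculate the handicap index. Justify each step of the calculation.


All differentials: 17.5, 12.9, 16.8, 4.1, 4.5, 20.5, 19.6, 1.9
Sorted: 1.9, 4.1, 4.5, 12.9, 16.8, 17.5, 19.6, 20.5
Best 4: 1.9, 4.1, 4.5, 12.9
Average of best = 23.4 / 4 = 5.85
Raw index = 5.85 * 0.96 = 5.616
Handicap index = round(5.616, 1) = 5.6

5.6


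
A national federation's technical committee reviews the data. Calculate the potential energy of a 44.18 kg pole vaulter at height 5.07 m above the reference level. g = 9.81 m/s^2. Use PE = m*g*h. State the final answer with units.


PE = m * g * h
PE = 44.18 * 9.81 * 5.07
PE = 433.4058 * 5.07 = 2197.3674 J

2197.3674 J


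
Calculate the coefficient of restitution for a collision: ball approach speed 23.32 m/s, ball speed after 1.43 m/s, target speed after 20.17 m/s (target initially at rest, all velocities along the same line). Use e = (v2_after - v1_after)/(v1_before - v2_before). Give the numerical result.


e = (v2_after - v1_after) / (v1_before - v2_before)
Numerator = 20.17 - 1.43 = 18.74
Denominator = 23.32 - 0 = 23.32
e = 18.74 / 23.32 = 0.8036

0.8036


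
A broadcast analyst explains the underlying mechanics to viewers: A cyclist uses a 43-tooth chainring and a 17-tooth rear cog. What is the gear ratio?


GR = front_teeth / rear_teeth
GR = 43 / 17
GR = 2.5294

2.5294


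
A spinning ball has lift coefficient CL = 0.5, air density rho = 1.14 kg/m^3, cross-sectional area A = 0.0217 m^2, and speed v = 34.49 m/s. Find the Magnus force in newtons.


FM = 0.5 * CL * rho * A * v^2
FM = 0.5 * 0.5 * 1.14 * 0.0217 * 34.49^2
v^2 = 1189.5601
FM = 0.5 * 0.5 * 1.14 * 0.0217 * 1189.5601 = 7.3568 N

7.3568 N


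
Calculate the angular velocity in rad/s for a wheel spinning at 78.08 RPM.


omega = RPM * 2 * pi / 60
omega = 78.08 * 2 * 3.14159 / 60
omega = 490.5911 / 60 = 8.1765 rad/s

8.1765 rad/s


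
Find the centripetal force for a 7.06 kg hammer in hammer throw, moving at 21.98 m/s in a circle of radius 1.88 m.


Fc = m * v^2 / r
v^2 = 21.98^2 = 483.1204
Fc = 7.06 * 483.1204 / 1.88
Fc = 3410.83 / 1.88 = 1814.2713 N

1814.2713 N


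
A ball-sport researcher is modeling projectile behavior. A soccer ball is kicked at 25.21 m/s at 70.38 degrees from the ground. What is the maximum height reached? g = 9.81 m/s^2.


H = (v*sin(theta))^2 / (2*g)
vy = v*sin(theta) = 25.21 * sin(70.38 deg) = 23.7463 m/s
H = vy^2 / (2*g) = 563.8875 / (2*9.81)
H = 563.8875 / 19.62 = 28.7404 m

28.7404 m


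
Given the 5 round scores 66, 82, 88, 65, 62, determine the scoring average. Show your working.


Average = sum / n
Sum = 363
Average = 363 / 5 = 72.6

72.6


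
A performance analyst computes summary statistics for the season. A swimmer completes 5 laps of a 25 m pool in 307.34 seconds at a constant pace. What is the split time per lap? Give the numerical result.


Split time = total_time / n_laps = 307.34 / 5
Split time = 61.468 s per lap

61.468 s


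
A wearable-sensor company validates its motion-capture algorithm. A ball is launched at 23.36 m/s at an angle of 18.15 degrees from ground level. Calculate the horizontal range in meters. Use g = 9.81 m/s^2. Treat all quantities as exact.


R = v^2 * sin(2*theta) / g
Convert angle to radians: theta = 18.15 deg = 0.3168 rad
sin(2*theta) = sin(0.6336) = 0.592
R = 23.36^2 * 0.592 / 9.81
R = 545.6896 * 0.592 / 9.81 = 32.9312 m

32.9312 m


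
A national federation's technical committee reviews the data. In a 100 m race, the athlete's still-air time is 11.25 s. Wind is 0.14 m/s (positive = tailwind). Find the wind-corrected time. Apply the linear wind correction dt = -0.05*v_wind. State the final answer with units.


dt = -0.05 * v_wind = -0.05 * 0.14 = -0.007 s
t_corrected = t_still + dt = 11.25 + (-0.007)
t_corrected = 11.243 s

11.243 s


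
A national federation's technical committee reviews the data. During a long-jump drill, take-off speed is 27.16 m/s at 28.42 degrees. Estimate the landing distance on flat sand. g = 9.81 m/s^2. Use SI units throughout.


R = v^2 * sin(2*theta) / g
Convert angle to radians: theta = 28.42 deg = 0.496 rad
sin(2*theta) = sin(0.992) = 0.8371
R = 27.16^2 * 0.8371 / 9.81
R = 737.6656 * 0.8371 / 9.81 = 62.9494 m

62.9494 m


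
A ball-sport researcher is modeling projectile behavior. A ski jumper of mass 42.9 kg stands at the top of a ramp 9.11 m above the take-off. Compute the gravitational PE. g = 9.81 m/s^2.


PE = m * g * h
PE = 42.9 * 9.81 * 9.11
PE = 420.849 * 9.11 = 3833.9344 J

3833.9344 J


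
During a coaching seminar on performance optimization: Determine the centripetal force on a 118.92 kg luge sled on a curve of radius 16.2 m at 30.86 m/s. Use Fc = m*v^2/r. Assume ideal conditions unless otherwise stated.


Fc = m * v^2 / r
v^2 = 30.86^2 = 952.3396
Fc = 118.92 * 952.3396 / 16.2
Fc = 113252.2252 / 16.2 = 6990.8781 N

6990.8781 N


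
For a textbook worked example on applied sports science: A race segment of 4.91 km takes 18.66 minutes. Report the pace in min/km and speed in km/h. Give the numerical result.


Pace = time / distance = 18.66 min / 4.91 km = 3.8004 min/km
Speed = distance / time_in_hours = 4.91 / 0.311 hr
Speed = 15.7878 km/h

3.8004 min/km, 15.7878 km/h


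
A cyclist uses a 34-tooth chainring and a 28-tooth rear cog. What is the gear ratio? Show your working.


GR = front_teeth / rear_teeth
GR = 34 / 28
GR = 1.2143

1.2143
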